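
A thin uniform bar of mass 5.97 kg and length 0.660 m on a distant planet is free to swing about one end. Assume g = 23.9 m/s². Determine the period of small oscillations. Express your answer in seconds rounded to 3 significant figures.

0.853 s

For a physical pendulum T = 2π√(I/(mgd)), with d = 0.3300 m from pivot to centre of mass.
I_cm = mL²/12 = 5.97 × 0.660²/12 = 0.2167 kg·m²; I = I_cm + md² = 0.2167 + 5.97 × 0.3300² = 0.8668 kg·m².
T = 2π√(0.8668/(5.97 × 23.9 × 0.3300)) = 0.853 s.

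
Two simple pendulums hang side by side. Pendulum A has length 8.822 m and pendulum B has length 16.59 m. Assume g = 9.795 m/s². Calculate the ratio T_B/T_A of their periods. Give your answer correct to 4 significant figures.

T ∝ √L, so T_B/T_A = √(L_B/L_A) = √(16.59/8.822) = 1.371.

1.371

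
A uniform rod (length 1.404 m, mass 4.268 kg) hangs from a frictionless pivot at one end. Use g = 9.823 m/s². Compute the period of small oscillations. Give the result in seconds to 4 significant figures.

For a physical pendulum T = 2π√(I/(mgd)), with d = 0.70200 m from pivot to centre of mass.
I_cm = mL²/12 = 4.268 × 1.404²/12 = 0.70110 kg·m²; I = I_cm + md² = 0.70110 + 4.268 × 0.70200² = 2.8044 kg·m².
T = 2π√(2.8044/(4.268 × 9.823 × 0.70200)) = 1.940 s.

1.940 s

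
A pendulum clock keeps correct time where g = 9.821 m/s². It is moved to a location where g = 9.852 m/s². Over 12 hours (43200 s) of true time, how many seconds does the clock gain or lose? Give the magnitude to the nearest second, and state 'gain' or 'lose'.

The clock's period scales as T ∝ 1/√g, so T'/T = √(9.821/9.852) = 0.998425.
In 43200 s of true time the clock registers 43200/0.998425 = 43268.1 s, so it gains 68 s.

gain 68 s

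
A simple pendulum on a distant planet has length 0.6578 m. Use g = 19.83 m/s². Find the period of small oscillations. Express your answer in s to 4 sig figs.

T = 2π√(L/g) = 2π√(0.6578/19.83) = 2π × 0.18213 = 1.144 s.

1.144 s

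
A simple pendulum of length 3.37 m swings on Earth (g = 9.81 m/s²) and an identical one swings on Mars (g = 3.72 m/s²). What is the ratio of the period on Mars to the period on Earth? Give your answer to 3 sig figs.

1.62

T ∝ 1/√g, so T₂/T₁ = √(g₁/g₂) = √(9.81/3.72) = 1.62.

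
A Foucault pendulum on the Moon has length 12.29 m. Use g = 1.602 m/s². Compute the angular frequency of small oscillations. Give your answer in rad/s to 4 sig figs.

ω = √(g/L) = √(1.602/12.29) = 0.3610 rad/s.

0.3610 rad/s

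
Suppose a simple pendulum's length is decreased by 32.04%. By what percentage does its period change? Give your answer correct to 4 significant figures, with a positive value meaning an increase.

T ∝ √L, so T'/T = √(0.67960) = 0.82438.
Percentage change in T = (0.82438 − 1) × 100% = -17.56%.

-17.56%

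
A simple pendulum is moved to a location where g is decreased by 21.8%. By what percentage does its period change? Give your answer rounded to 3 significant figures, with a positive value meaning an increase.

13.1%

T ∝ 1/√g, so T'/T = 1/√(0.7820) = 1.131.
Percentage change in T = (1.131 − 1) × 100% = 13.1%.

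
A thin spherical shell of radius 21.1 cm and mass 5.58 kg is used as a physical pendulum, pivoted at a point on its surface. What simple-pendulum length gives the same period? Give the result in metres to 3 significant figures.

The equivalent simple-pendulum length is L_eq = I/(md), where I is about the pivot and d = 0.2110 m.
I_cm = (2/3)mR² = 0.1656 kg·m², so I = I_cm + md² = 0.1656 + 0.2484 = 0.4140 kg·m².
L_eq = 0.4140/(5.58 × 0.2110) = 0.352 m.

0.352 m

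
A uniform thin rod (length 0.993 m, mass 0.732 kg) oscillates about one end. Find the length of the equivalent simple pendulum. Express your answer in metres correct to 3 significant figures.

0.662 m

The equivalent simple-pendulum length is L_eq = I/(md), where I is about the pivot and d = 0.4965 m.
I_cm = (1/12)mL² = 0.06015 kg·m², so I = I_cm + md² = 0.06015 + 0.1804 = 0.2406 kg·m².
L_eq = 0.2406/(0.732 × 0.4965) = 0.662 m.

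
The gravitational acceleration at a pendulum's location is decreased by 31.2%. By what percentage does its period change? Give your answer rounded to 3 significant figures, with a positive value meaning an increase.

20.6%

T ∝ 1/√g, so T'/T = 1/√(0.6880) = 1.206.
Percentage change in T = (1.206 − 1) × 100% = 20.6%.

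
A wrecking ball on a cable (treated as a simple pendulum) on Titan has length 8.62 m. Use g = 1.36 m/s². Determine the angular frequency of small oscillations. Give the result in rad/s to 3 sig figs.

0.397 rad/s

ω = √(g/L) = √(1.36/8.62) = 0.397 rad/s.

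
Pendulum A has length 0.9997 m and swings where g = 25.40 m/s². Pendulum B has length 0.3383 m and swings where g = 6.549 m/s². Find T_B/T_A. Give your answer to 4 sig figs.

T = 2π√(L/g), so T_B/T_A = √((L_B/g_B)/(L_A/g_A)) = √((0.3383/6.549)/(0.9997/25.40)) = 1.146.

1.146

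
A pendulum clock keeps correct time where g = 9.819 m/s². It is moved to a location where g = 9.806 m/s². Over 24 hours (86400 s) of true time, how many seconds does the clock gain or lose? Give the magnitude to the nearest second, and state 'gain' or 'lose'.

lose 57 s

The clock's period scales as T ∝ 1/√g, so T'/T = √(9.819/9.806) = 1.00066.
In 86400 s of true time the clock registers 86400/1.00066 = 86342.8 s, so it loses 57 s.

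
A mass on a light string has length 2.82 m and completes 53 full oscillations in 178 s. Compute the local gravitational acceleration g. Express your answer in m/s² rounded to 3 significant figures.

9.87 m/s²

T = 178/53 = 3.358 s.
From T = 2π√(L/g), g = 4π²L/T² = 4π² × 2.82/3.358² = 9.87 m/s².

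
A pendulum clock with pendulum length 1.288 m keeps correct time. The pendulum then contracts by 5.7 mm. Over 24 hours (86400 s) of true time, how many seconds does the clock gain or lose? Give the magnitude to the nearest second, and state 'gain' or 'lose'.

T ∝ √L, so T'/T = √(1.28230/1.288) = 0.997785.
In 86400 s of true time the clock registers 86400/0.997785 = 86591.8 s, so it gains 192 s.

gain 192 s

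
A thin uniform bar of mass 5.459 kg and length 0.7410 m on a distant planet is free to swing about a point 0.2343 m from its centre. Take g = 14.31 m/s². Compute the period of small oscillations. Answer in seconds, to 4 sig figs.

For a physical pendulum T = 2π√(I/(mgd)), with d = 0.23430 m from pivot to centre of mass.
I_cm = mL²/12 = 5.459 × 0.7410²/12 = 0.24979 kg·m²; I = I_cm + md² = 0.24979 + 5.459 × 0.23430² = 0.54947 kg·m².
T = 2π√(0.54947/(5.459 × 14.31 × 0.23430)) = 1.089 s.

1.089 s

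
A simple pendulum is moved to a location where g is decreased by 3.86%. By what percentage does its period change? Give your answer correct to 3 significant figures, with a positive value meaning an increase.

T ∝ 1/√g, so T'/T = 1/√(0.9614) = 1.020.
Percentage change in T = (1.020 − 1) × 100% = 1.99%.

1.99%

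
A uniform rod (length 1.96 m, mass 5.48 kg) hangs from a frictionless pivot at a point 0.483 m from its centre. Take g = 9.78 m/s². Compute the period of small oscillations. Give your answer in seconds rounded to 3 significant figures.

For a physical pendulum T = 2π√(I/(mgd)), with d = 0.4830 m from pivot to centre of mass.
I_cm = mL²/12 = 5.48 × 1.96²/12 = 1.754 kg·m²; I = I_cm + md² = 1.754 + 5.48 × 0.4830² = 3.033 kg·m².
T = 2π√(3.033/(5.48 × 9.78 × 0.4830)) = 2.15 s.

2.15 s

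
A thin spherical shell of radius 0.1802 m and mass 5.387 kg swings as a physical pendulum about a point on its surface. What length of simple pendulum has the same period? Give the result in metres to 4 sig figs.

The equivalent simple-pendulum length is L_eq = I/(md), where I is about the pivot and d = 0.18020 m.
I_cm = (2/3)mR² = 0.11662 kg·m², so I = I_cm + md² = 0.11662 + 0.17493 = 0.29154 kg·m².
L_eq = 0.29154/(5.387 × 0.18020) = 0.3003 m.

0.3003 m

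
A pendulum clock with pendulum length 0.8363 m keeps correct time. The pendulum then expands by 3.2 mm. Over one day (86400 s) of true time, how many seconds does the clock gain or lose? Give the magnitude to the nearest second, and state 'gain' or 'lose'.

T ∝ √L, so T'/T = √(0.83950/0.8363) = 1.00191.
In 86400 s of true time the clock registers 86400/1.00191 = 86235.2 s, so it loses 165 s.

lose 165 s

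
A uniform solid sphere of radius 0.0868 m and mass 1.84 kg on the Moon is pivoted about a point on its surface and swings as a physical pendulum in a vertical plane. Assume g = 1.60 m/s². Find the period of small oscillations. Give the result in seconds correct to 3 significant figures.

I_cm = (2/5)mr² = 0.005545 kg·m². The pivot is at distance d = 0.0868 m from the centre of mass.
By the parallel-axis theorem, I = I_cm + md² = 0.005545 + 0.01386 = 0.01941 kg·m².
T = 2π√(I/(mgd)) = 2π√(0.01941/(1.84 × 1.60 × 0.0868)) = 1.73 s.

1.73 s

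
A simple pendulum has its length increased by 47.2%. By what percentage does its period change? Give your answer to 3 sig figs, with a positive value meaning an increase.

T ∝ √L, so T'/T = √(1.472) = 1.213.
Percentage change in T = (1.213 − 1) × 100% = 21.3%.

21.3%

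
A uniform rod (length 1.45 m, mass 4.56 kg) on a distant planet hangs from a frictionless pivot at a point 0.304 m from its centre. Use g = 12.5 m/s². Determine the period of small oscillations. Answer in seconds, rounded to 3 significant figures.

For a physical pendulum T = 2π√(I/(mgd)), with d = 0.3040 m from pivot to centre of mass.
I_cm = mL²/12 = 4.56 × 1.45²/12 = 0.7989 kg·m²; I = I_cm + md² = 0.7989 + 4.56 × 0.3040² = 1.220 kg·m².
T = 2π√(1.220/(4.56 × 12.5 × 0.3040)) = 1.67 s.

1.67 s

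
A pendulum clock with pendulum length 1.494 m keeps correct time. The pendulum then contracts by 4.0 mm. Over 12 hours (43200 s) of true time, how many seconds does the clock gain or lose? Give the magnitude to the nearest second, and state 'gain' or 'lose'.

T ∝ √L, so T'/T = √(1.49000/1.494) = 0.998660.
In 43200 s of true time the clock registers 43200/0.998660 = 43257.9 s, so it gains 58 s.

gain 58 s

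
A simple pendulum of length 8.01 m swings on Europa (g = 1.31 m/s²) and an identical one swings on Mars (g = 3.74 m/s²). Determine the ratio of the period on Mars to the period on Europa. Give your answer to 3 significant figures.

T ∝ 1/√g, so T₂/T₁ = √(g₁/g₂) = √(1.31/3.74) = 0.592.

0.592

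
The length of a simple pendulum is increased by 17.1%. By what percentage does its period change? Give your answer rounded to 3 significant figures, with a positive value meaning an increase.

T ∝ √L, so T'/T = √(1.171) = 1.082.
Percentage change in T = (1.082 − 1) × 100% = 8.21%.

8.21%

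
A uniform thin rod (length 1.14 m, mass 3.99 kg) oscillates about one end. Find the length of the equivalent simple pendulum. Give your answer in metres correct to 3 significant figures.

The equivalent simple-pendulum length is L_eq = I/(md), where I is about the pivot and d = 0.5700 m.
I_cm = (1/12)mL² = 0.4321 kg·m², so I = I_cm + md² = 0.4321 + 1.296 = 1.728 kg·m².
L_eq = 1.728/(3.99 × 0.5700) = 0.760 m.

0.760 m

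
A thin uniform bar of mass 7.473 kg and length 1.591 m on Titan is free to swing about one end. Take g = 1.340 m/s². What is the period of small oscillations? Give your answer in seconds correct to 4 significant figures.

For a physical pendulum T = 2π√(I/(mgd)), with d = 0.79550 m from pivot to centre of mass.
I_cm = mL²/12 = 7.473 × 1.591²/12 = 1.5764 kg·m²; I = I_cm + md² = 1.5764 + 7.473 × 0.79550² = 6.3054 kg·m².
T = 2π√(6.3054/(7.473 × 1.340 × 0.79550)) = 5.590 s.

5.590 s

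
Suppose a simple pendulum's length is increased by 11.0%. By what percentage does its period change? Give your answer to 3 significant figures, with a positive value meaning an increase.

5.36%

T ∝ √L, so T'/T = √(1.110) = 1.054.
Percentage change in T = (1.054 − 1) × 100% = 5.36%.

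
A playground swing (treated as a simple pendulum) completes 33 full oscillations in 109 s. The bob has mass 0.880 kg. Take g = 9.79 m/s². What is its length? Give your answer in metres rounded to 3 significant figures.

2.71 m

T = 109/33 = 3.303 s.
From T = 2π√(L/g), L = gT²/(4π²) = 9.79 × 3.303²/(4π²) = 2.71 m.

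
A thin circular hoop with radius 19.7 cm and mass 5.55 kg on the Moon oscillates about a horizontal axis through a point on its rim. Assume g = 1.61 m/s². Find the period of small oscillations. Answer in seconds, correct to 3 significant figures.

I_cm = mr² = 0.2154 kg·m². The pivot is at distance d = 0.197 m from the centre of mass.
By the parallel-axis theorem, I = I_cm + md² = 0.2154 + 0.2154 = 0.4308 kg·m².
T = 2π√(I/(mgd)) = 2π√(0.4308/(5.55 × 1.61 × 0.197)) = 3.11 s.

3.11 s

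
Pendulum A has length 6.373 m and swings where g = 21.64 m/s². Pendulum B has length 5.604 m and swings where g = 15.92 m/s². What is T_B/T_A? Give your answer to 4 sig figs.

T = 2π√(L/g), so T_B/T_A = √((L_B/g_B)/(L_A/g_A)) = √((5.604/15.92)/(6.373/21.64)) = 1.093.

1.093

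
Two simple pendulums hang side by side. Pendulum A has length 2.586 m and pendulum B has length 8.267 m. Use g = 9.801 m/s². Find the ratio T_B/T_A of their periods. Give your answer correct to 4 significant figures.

T ∝ √L, so T_B/T_A = √(L_B/L_A) = √(8.267/2.586) = 1.788.

1.788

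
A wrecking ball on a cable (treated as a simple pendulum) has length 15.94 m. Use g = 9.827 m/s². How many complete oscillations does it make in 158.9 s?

T = 2π√(L/g) = 2π√(15.94/9.827) = 8.0023 s.
Number of complete oscillations = ⌊158.9/8.0023⌋ = ⌊19.857⌋ = 19.

19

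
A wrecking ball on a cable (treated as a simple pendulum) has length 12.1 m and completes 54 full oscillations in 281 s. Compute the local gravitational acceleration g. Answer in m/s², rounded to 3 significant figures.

17.6 m/s²

T = 281/54 = 5.204 s.
From T = 2π√(L/g), g = 4π²L/T² = 4π² × 12.1/5.204² = 17.6 m/s².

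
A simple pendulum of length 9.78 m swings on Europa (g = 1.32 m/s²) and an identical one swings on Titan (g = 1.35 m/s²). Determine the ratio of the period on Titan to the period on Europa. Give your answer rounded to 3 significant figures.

T ∝ 1/√g, so T₂/T₁ = √(g₁/g₂) = √(1.32/1.35) = 0.989.

0.989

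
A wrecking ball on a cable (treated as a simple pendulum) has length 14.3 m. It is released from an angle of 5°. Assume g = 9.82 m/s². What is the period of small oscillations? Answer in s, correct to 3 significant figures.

7.58 s

T = 2π√(L/g) = 2π√(14.3/9.82) = 2π × 1.207 = 7.58 s.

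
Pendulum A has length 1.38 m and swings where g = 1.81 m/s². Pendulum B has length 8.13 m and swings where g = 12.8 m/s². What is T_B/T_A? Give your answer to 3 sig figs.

0.913

T = 2π√(L/g), so T_B/T_A = √((L_B/g_B)/(L_A/g_A)) = √((8.13/12.8)/(1.38/1.81)) = 0.913.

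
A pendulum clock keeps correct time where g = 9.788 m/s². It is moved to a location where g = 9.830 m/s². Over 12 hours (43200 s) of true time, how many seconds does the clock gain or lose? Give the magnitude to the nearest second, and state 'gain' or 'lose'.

gain 93 s

The clock's period scales as T ∝ 1/√g, so T'/T = √(9.788/9.830) = 0.997861.
In 43200 s of true time the clock registers 43200/0.997861 = 43292.6 s, so it gains 93 s.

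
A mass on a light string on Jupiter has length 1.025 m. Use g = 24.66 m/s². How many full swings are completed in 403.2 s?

314

T = 2π√(L/g) = 2π√(1.025/24.66) = 1.2810 s.
Number of complete oscillations = ⌊403.2/1.2810⌋ = ⌊314.76⌋ = 314.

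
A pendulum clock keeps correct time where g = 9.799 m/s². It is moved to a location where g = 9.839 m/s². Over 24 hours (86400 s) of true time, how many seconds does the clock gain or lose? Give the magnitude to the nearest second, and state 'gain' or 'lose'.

gain 176 s

The clock's period scales as T ∝ 1/√g, so T'/T = √(9.799/9.839) = 0.997965.
In 86400 s of true time the clock registers 86400/0.997965 = 86576.2 s, so it gains 176 s.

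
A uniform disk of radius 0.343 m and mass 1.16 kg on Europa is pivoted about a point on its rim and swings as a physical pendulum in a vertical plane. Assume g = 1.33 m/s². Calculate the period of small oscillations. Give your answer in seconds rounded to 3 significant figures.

3.91 s

I_cm = ½mr² = 0.06824 kg·m². The pivot is at distance d = 0.343 m from the centre of mass.
By the parallel-axis theorem, I = I_cm + md² = 0.06824 + 0.1365 = 0.2047 kg·m².
T = 2π√(I/(mgd)) = 2π√(0.2047/(1.16 × 1.33 × 0.343)) = 3.91 s.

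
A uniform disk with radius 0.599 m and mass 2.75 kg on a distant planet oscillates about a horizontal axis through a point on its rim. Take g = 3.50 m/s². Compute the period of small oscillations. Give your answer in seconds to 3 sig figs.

I_cm = ½mr² = 0.4934 kg·m². The pivot is at distance d = 0.599 m from the centre of mass.
By the parallel-axis theorem, I = I_cm + md² = 0.4934 + 0.9867 = 1.480 kg·m².
T = 2π√(I/(mgd)) = 2π√(1.480/(2.75 × 3.50 × 0.599)) = 3.18 s.

3.18 s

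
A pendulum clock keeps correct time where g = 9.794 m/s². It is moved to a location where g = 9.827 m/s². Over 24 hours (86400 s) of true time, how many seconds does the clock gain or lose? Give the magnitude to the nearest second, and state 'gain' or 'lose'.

gain 145 s

The clock's period scales as T ∝ 1/√g, so T'/T = √(9.794/9.827) = 0.998320.
In 86400 s of true time the clock registers 86400/0.998320 = 86545.4 s, so it gains 145 s.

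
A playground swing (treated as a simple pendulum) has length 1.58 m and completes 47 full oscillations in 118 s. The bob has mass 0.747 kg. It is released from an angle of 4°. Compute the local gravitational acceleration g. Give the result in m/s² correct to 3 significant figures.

T = 118/47 = 2.511 s.
From T = 2π√(L/g), g = 4π²L/T² = 4π² × 1.58/2.511² = 9.90 m/s².

9.90 m/s²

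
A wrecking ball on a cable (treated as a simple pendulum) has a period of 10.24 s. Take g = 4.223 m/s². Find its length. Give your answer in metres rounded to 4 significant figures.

From T = 2π√(L/g), L = gT²/(4π²) = 4.223 × 10.240²/(4π²) = 11.22 m.

11.22 m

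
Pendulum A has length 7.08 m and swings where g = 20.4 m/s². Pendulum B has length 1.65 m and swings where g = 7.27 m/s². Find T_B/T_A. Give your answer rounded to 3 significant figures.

0.809

T = 2π√(L/g), so T_B/T_A = √((L_B/g_B)/(L_A/g_A)) = √((1.65/7.27)/(7.08/20.4)) = 0.809.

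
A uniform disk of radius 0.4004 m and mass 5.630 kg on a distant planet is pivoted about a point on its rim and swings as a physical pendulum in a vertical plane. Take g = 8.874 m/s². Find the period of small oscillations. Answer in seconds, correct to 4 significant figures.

1.635 s

I_cm = ½mr² = 0.45130 kg·m². The pivot is at distance d = 0.4004 m from the centre of mass.
By the parallel-axis theorem, I = I_cm + md² = 0.45130 + 0.90260 = 1.3539 kg·m².
T = 2π√(I/(mgd)) = 2π√(1.3539/(5.630 × 8.874 × 0.4004)) = 1.635 s.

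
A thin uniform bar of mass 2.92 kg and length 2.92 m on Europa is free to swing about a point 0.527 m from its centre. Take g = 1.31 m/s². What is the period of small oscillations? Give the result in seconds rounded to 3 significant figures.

7.52 s

For a physical pendulum T = 2π√(I/(mgd)), with d = 0.5270 m from pivot to centre of mass.
I_cm = mL²/12 = 2.92 × 2.92²/12 = 2.075 kg·m²; I = I_cm + md² = 2.075 + 2.92 × 0.5270² = 2.886 kg·m².
T = 2π√(2.886/(2.92 × 1.31 × 0.5270)) = 7.52 s.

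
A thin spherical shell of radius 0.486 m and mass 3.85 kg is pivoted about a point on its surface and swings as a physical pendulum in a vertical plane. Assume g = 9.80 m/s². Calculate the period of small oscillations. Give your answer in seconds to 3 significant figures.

I_cm = (2/3)mr² = 0.6062 kg·m². The pivot is at distance d = 0.486 m from the centre of mass.
By the parallel-axis theorem, I = I_cm + md² = 0.6062 + 0.9094 = 1.516 kg·m².
T = 2π√(I/(mgd)) = 2π√(1.516/(3.85 × 9.80 × 0.486)) = 1.81 s.

1.81 s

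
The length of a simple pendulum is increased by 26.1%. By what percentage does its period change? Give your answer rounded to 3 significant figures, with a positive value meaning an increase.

12.3%

T ∝ √L, so T'/T = √(1.261) = 1.123.
Percentage change in T = (1.123 − 1) × 100% = 12.3%.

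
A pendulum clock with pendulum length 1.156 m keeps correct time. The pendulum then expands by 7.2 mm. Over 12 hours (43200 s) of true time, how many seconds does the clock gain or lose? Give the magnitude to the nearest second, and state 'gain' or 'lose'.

T ∝ √L, so T'/T = √(1.16320/1.156) = 1.00311.
In 43200 s of true time the clock registers 43200/1.00311 = 43066.1 s, so it loses 134 s.

lose 134 s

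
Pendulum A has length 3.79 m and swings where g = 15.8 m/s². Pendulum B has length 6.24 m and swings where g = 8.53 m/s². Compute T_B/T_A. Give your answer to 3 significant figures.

1.75

T = 2π√(L/g), so T_B/T_A = √((L_B/g_B)/(L_A/g_A)) = √((6.24/8.53)/(3.79/15.8)) = 1.75.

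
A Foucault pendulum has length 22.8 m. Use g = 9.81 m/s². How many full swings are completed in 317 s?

T = 2π√(L/g) = 2π√(22.8/9.81) = 9.579 s.
Number of complete oscillations = ⌊317/9.579⌋ = ⌊33.09⌋ = 33.

33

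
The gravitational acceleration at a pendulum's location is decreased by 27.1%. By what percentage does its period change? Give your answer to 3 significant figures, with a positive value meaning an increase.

T ∝ 1/√g, so T'/T = 1/√(0.7290) = 1.171.
Percentage change in T = (1.171 − 1) × 100% = 17.1%.

17.1%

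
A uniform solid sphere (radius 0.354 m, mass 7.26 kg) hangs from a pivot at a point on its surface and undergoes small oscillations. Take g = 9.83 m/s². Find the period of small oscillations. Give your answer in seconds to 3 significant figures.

1.41 s

I_cm = (2/5)mr² = 0.3639 kg·m². The pivot is at distance d = 0.354 m from the centre of mass.
By the parallel-axis theorem, I = I_cm + md² = 0.3639 + 0.9098 = 1.274 kg·m².
T = 2π√(I/(mgd)) = 2π√(1.274/(7.26 × 9.83 × 0.354)) = 1.41 s.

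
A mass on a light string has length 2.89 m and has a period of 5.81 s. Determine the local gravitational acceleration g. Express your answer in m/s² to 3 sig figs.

From T = 2π√(L/g), g = 4π²L/T² = 4π² × 2.89/5.810² = 3.38 m/s².

3.38 m/s²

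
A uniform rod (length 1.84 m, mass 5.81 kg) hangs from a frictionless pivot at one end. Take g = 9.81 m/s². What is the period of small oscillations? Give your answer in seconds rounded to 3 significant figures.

For a physical pendulum T = 2π√(I/(mgd)), with d = 0.9200 m from pivot to centre of mass.
I_cm = mL²/12 = 5.81 × 1.84²/12 = 1.639 kg·m²; I = I_cm + md² = 1.639 + 5.81 × 0.9200² = 6.557 kg·m².
T = 2π√(6.557/(5.81 × 9.81 × 0.9200)) = 2.22 s.

2.22 s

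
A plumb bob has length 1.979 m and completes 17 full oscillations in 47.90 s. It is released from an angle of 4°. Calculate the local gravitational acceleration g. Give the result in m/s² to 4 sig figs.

9.841 m/s²

T = 47.90/17 = 2.8176 s.
From T = 2π√(L/g), g = 4π²L/T² = 4π² × 1.979/2.8176² = 9.841 m/s².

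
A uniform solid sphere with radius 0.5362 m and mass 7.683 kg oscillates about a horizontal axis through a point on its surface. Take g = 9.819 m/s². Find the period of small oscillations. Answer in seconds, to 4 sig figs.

I_cm = (2/5)mr² = 0.88358 kg·m². The pivot is at distance d = 0.5362 m from the centre of mass.
By the parallel-axis theorem, I = I_cm + md² = 0.88358 + 2.2089 = 3.0925 kg·m².
T = 2π√(I/(mgd)) = 2π√(3.0925/(7.683 × 9.819 × 0.5362)) = 1.737 s.

1.737 s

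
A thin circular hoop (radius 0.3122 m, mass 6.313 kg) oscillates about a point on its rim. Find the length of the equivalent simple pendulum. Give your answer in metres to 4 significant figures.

The equivalent simple-pendulum length is L_eq = I/(md), where I is about the pivot and d = 0.31220 m.
I_cm = mR² = 0.61532 kg·m², so I = I_cm + md² = 0.61532 + 0.61532 = 1.2306 kg·m².
L_eq = 1.2306/(6.313 × 0.31220) = 0.6244 m.

0.6244 m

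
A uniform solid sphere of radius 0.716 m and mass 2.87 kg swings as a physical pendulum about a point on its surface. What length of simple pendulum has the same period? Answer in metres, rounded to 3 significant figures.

The equivalent simple-pendulum length is L_eq = I/(md), where I is about the pivot and d = 0.7160 m.
I_cm = (2/5)mR² = 0.5885 kg·m², so I = I_cm + md² = 0.5885 + 1.471 = 2.060 kg·m².
L_eq = 2.060/(2.87 × 0.7160) = 1.00 m.

1.00 m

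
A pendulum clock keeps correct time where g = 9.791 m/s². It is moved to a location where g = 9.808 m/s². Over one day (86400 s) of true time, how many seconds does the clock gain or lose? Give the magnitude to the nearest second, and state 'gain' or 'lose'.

gain 75 s

The clock's period scales as T ∝ 1/√g, so T'/T = √(9.791/9.808) = 0.999133.
In 86400 s of true time the clock registers 86400/0.999133 = 86475.0 s, so it gains 75 s.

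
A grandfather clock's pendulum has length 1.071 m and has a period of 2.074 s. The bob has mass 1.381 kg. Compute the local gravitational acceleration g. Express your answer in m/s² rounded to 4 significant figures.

From T = 2π√(L/g), g = 4π²L/T² = 4π² × 1.071/2.0740² = 9.830 m/s².

9.830 m/s²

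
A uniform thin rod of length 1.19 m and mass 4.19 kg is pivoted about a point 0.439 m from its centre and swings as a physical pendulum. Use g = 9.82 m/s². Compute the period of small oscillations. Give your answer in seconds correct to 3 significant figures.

For a physical pendulum T = 2π√(I/(mgd)), with d = 0.4390 m from pivot to centre of mass.
I_cm = mL²/12 = 4.19 × 1.19²/12 = 0.4945 kg·m²; I = I_cm + md² = 0.4945 + 4.19 × 0.4390² = 1.302 kg·m².
T = 2π√(1.302/(4.19 × 9.82 × 0.4390)) = 1.69 s.

1.69 s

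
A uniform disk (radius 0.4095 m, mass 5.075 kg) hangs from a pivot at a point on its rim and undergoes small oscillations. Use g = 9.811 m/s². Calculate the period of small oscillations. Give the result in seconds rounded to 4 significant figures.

I_cm = ½mr² = 0.42551 kg·m². The pivot is at distance d = 0.4095 m from the centre of mass.
By the parallel-axis theorem, I = I_cm + md² = 0.42551 + 0.85103 = 1.2765 kg·m².
T = 2π√(I/(mgd)) = 2π√(1.2765/(5.075 × 9.811 × 0.4095)) = 1.572 s.

1.572 s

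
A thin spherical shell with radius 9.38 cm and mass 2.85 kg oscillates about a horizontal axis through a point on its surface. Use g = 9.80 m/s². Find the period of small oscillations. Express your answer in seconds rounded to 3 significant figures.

0.794 s

I_cm = (2/3)mr² = 0.01672 kg·m². The pivot is at distance d = 0.0938 m from the centre of mass.
By the parallel-axis theorem, I = I_cm + md² = 0.01672 + 0.02508 = 0.04179 kg·m².
T = 2π√(I/(mgd)) = 2π√(0.04179/(2.85 × 9.80 × 0.0938)) = 0.794 s.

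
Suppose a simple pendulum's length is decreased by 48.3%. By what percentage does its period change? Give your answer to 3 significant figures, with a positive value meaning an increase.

-28.1%

T ∝ √L, so T'/T = √(0.5170) = 0.7190.
Percentage change in T = (0.7190 − 1) × 100% = -28.1%.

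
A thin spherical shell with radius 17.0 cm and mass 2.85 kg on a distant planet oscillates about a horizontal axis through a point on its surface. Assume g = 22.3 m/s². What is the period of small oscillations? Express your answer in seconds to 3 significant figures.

I_cm = (2/3)mr² = 0.05491 kg·m². The pivot is at distance d = 0.170 m from the centre of mass.
By the parallel-axis theorem, I = I_cm + md² = 0.05491 + 0.08237 = 0.1373 kg·m².
T = 2π√(I/(mgd)) = 2π√(0.1373/(2.85 × 22.3 × 0.170)) = 0.708 s.

0.708 s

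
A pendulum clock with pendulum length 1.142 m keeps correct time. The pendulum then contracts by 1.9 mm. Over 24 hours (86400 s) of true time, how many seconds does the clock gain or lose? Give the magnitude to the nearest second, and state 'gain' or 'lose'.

T ∝ √L, so T'/T = √(1.14010/1.142) = 0.999168.
In 86400 s of true time the clock registers 86400/0.999168 = 86472.0 s, so it gains 72 s.

gain 72 s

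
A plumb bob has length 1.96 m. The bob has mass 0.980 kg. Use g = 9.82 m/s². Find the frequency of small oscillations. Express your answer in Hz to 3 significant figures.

T = 2π√(L/g) = 2π√(1.96/9.82) = 2.807 s, so f = 1/T = 0.356 Hz.

0.356 Hz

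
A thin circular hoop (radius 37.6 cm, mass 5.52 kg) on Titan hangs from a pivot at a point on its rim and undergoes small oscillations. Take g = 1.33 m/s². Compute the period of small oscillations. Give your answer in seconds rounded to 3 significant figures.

4.72 s

I_cm = mr² = 0.7804 kg·m². The pivot is at distance d = 0.376 m from the centre of mass.
By the parallel-axis theorem, I = I_cm + md² = 0.7804 + 0.7804 = 1.561 kg·m².
T = 2π√(I/(mgd)) = 2π√(1.561/(5.52 × 1.33 × 0.376)) = 4.72 s.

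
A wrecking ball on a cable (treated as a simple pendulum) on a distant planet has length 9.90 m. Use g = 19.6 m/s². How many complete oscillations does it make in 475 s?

106

T = 2π√(L/g) = 2π√(9.90/19.6) = 4.465 s.
Number of complete oscillations = ⌊475/4.465⌋ = ⌊106.4⌋ = 106.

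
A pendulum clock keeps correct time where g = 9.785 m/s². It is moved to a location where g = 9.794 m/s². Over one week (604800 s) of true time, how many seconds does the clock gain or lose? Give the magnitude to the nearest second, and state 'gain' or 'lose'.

The clock's period scales as T ∝ 1/√g, so T'/T = √(9.785/9.794) = 0.999540.
In 604800 s of true time the clock registers 604800/0.999540 = 605078.1 s, so it gains 278 s.

gain 278 s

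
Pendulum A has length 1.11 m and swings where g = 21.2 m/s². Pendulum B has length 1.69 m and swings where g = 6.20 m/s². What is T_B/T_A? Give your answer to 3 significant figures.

2.28

T = 2π√(L/g), so T_B/T_A = √((L_B/g_B)/(L_A/g_A)) = √((1.69/6.20)/(1.11/21.2)) = 2.28.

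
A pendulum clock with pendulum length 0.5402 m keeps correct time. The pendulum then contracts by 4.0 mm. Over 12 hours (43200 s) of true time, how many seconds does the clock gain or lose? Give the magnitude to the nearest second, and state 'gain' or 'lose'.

T ∝ √L, so T'/T = √(0.53620/0.5402) = 0.996291.
In 43200 s of true time the clock registers 43200/0.996291 = 43360.8 s, so it gains 161 s.

gain 161 s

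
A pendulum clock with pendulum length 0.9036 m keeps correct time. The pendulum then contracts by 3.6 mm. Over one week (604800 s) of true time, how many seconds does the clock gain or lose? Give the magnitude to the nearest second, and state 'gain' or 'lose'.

T ∝ √L, so T'/T = √(0.90000/0.9036) = 0.998006.
In 604800 s of true time the clock registers 604800/0.998006 = 606008.4 s, so it gains 1208 s.

gain 1208 s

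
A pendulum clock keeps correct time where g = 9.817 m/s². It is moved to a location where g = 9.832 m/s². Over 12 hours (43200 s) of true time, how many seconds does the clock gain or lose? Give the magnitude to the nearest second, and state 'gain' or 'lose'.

The clock's period scales as T ∝ 1/√g, so T'/T = √(9.817/9.832) = 0.999237.
In 43200 s of true time the clock registers 43200/0.999237 = 43233.0 s, so it gains 33 s.

gain 33 s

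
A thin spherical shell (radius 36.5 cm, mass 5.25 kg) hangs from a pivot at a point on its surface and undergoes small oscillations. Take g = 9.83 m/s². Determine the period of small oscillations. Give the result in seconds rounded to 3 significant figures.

1.56 s

I_cm = (2/3)mr² = 0.4663 kg·m². The pivot is at distance d = 0.365 m from the centre of mass.
By the parallel-axis theorem, I = I_cm + md² = 0.4663 + 0.6994 = 1.166 kg·m².
T = 2π√(I/(mgd)) = 2π√(1.166/(5.25 × 9.83 × 0.365)) = 1.56 s.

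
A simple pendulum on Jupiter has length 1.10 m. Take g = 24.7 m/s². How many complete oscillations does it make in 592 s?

T = 2π√(L/g) = 2π√(1.10/24.7) = 1.326 s.
Number of complete oscillations = ⌊592/1.326⌋ = ⌊446.5⌋ = 446.

446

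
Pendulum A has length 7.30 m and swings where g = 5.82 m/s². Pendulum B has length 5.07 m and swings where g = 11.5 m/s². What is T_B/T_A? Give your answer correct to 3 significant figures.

0.593

T = 2π√(L/g), so T_B/T_A = √((L_B/g_B)/(L_A/g_A)) = √((5.07/11.5)/(7.30/5.82)) = 0.593.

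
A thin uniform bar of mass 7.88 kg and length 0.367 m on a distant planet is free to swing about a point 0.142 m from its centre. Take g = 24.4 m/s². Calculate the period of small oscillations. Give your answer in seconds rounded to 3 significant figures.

0.598 s

For a physical pendulum T = 2π√(I/(mgd)), with d = 0.1420 m from pivot to centre of mass.
I_cm = mL²/12 = 7.88 × 0.367²/12 = 0.08845 kg·m²; I = I_cm + md² = 0.08845 + 7.88 × 0.1420² = 0.2473 kg·m².
T = 2π√(0.2473/(7.88 × 24.4 × 0.1420)) = 0.598 s.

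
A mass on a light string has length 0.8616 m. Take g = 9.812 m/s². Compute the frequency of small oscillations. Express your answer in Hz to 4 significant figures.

0.5371 Hz

T = 2π√(L/g) = 2π√(0.8616/9.812) = 1.8619 s, so f = 1/T = 0.5371 Hz.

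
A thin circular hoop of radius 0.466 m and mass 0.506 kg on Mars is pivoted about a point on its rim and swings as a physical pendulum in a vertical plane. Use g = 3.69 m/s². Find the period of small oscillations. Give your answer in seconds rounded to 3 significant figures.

I_cm = mr² = 0.1099 kg·m². The pivot is at distance d = 0.466 m from the centre of mass.
By the parallel-axis theorem, I = I_cm + md² = 0.1099 + 0.1099 = 0.2198 kg·m².
T = 2π√(I/(mgd)) = 2π√(0.2198/(0.506 × 3.69 × 0.466)) = 3.16 s.

3.16 s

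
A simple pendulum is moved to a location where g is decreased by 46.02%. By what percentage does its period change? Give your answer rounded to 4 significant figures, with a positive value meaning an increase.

T ∝ 1/√g, so T'/T = 1/√(0.53980) = 1.3611.
Percentage change in T = (1.3611 − 1) × 100% = 36.11%.

36.11%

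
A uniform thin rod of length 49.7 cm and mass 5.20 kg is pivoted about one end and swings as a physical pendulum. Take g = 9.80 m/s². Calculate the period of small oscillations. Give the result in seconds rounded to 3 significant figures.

1.16 s

For a physical pendulum T = 2π√(I/(mgd)), with d = 0.2485 m from pivot to centre of mass.
I_cm = mL²/12 = 5.20 × 0.497²/12 = 0.1070 kg·m²; I = I_cm + md² = 0.1070 + 5.20 × 0.2485² = 0.4281 kg·m².
T = 2π√(0.4281/(5.20 × 9.80 × 0.2485)) = 1.16 s.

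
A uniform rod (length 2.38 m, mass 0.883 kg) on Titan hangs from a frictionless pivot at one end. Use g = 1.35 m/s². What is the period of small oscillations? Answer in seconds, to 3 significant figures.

6.81 s

For a physical pendulum T = 2π√(I/(mgd)), with d = 1.190 m from pivot to centre of mass.
I_cm = mL²/12 = 0.883 × 2.38²/12 = 0.4168 kg·m²; I = I_cm + md² = 0.4168 + 0.883 × 1.190² = 1.667 kg·m².
T = 2π√(1.667/(0.883 × 1.35 × 1.190)) = 6.81 s.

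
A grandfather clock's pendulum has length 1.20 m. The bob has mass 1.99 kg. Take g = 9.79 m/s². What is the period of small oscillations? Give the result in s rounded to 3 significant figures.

2.20 s

T = 2π√(L/g) = 2π√(1.20/9.79) = 2π × 0.3501 = 2.20 s.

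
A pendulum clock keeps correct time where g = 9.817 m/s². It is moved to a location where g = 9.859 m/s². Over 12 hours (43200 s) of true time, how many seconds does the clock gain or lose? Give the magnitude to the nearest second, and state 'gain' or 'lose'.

The clock's period scales as T ∝ 1/√g, so T'/T = √(9.817/9.859) = 0.997868.
In 43200 s of true time the clock registers 43200/0.997868 = 43292.3 s, so it gains 92 s.

gain 92 s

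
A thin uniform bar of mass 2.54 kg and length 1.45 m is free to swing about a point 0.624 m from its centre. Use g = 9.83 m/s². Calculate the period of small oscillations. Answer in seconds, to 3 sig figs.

For a physical pendulum T = 2π√(I/(mgd)), with d = 0.6240 m from pivot to centre of mass.
I_cm = mL²/12 = 2.54 × 1.45²/12 = 0.4450 kg·m²; I = I_cm + md² = 0.4450 + 2.54 × 0.6240² = 1.434 kg·m².
T = 2π√(1.434/(2.54 × 9.83 × 0.6240)) = 1.91 s.

1.91 s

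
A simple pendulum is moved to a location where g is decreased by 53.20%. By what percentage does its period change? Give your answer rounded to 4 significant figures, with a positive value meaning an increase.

T ∝ 1/√g, so T'/T = 1/√(0.46800) = 1.4618.
Percentage change in T = (1.4618 − 1) × 100% = 46.18%.

46.18%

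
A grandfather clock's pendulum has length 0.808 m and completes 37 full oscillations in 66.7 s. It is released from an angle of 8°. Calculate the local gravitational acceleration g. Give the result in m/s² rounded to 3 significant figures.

9.82 m/s²

T = 66.7/37 = 1.803 s.
From T = 2π√(L/g), g = 4π²L/T² = 4π² × 0.808/1.803² = 9.82 m/s².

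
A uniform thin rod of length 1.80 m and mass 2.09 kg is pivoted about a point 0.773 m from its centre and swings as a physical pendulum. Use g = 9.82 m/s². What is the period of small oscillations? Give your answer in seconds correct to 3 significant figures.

2.12 s

For a physical pendulum T = 2π√(I/(mgd)), with d = 0.7730 m from pivot to centre of mass.
I_cm = mL²/12 = 2.09 × 1.80²/12 = 0.5643 kg·m²; I = I_cm + md² = 0.5643 + 2.09 × 0.7730² = 1.813 kg·m².
T = 2π√(1.813/(2.09 × 9.82 × 0.7730)) = 2.12 s.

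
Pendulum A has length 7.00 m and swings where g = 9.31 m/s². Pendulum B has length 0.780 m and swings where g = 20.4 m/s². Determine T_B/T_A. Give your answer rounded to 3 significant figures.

T = 2π√(L/g), so T_B/T_A = √((L_B/g_B)/(L_A/g_A)) = √((0.780/20.4)/(7.00/9.31)) = 0.226.

0.226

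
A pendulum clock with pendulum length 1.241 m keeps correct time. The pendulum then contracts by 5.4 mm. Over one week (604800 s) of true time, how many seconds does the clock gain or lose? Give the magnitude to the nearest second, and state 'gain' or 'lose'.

T ∝ √L, so T'/T = √(1.23560/1.241) = 0.997822.
In 604800 s of true time the clock registers 604800/0.997822 = 606120.2 s, so it gains 1320 s.

gain 1320 s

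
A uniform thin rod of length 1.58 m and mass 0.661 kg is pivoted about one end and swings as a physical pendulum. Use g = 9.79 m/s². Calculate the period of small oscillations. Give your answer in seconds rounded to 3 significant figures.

For a physical pendulum T = 2π√(I/(mgd)), with d = 0.7900 m from pivot to centre of mass.
I_cm = mL²/12 = 0.661 × 1.58²/12 = 0.1375 kg·m²; I = I_cm + md² = 0.1375 + 0.661 × 0.7900² = 0.5500 kg·m².
T = 2π√(0.5500/(0.661 × 9.79 × 0.7900)) = 2.06 s.

2.06 s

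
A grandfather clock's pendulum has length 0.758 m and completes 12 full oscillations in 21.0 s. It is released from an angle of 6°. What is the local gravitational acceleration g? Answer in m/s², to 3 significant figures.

T = 21.0/12 = 1.750 s.
From T = 2π√(L/g), g = 4π²L/T² = 4π² × 0.758/1.750² = 9.77 m/s².

9.77 m/s²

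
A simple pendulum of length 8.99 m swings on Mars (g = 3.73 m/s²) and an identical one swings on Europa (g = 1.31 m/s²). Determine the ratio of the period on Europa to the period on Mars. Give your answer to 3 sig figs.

1.69

T ∝ 1/√g, so T₂/T₁ = √(g₁/g₂) = √(3.73/1.31) = 1.69.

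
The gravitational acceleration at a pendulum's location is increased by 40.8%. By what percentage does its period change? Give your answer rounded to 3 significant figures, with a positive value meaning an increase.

T ∝ 1/√g, so T'/T = 1/√(1.408) = 0.8427.
Percentage change in T = (0.8427 − 1) × 100% = -15.7%.

-15.7%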